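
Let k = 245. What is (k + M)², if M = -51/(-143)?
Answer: 1231027396/20449 ≈ 60200.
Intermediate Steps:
M = 51/143 (M = -51*(-1/143) = 51/143 ≈ 0.35664)
(k + M)² = (245 + 51/143)² = (35086/143)² = 1231027396/20449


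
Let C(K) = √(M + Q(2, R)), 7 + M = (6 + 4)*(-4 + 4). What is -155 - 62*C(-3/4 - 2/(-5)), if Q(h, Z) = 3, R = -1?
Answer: -155 - 124*I ≈ -155.0 - 124.0*I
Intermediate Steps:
M = -7 (M = -7 + (6 + 4)*(-4 + 4) = -7 + 10*0 = -7 + 0 = -7)
C(K) = 2*I (C(K) = √(-7 + 3) = √(-4) = 2*I)
-155 - 62*C(-3/4 - 2/(-5)) = -155 - 124*I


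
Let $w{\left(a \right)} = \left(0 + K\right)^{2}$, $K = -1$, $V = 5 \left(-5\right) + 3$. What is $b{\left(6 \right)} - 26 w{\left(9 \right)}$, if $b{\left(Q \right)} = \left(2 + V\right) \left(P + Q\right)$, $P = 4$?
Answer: $-226$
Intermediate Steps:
$V = -22$ ($V = -25 + 3 = -22$)
$b{\left(Q \right)} = -80 - 20 Q$ ($b{\left(Q \right)} = \left(2 - 22\right) \left(4 + Q\right) = - 20 \left(4 + Q\right) = -80 - 20 Q$)
$w{\left(a \right)} = 1$ ($w{\left(a \right)} = \left(0 - 1\right)^{2} = \left(-1\right)^{2} = 1$)
$b{\left(6 \right)} - 26 w{\left(9 \right)} = \left(-80 - 120\right) - 26 = -200 - 26 = -226$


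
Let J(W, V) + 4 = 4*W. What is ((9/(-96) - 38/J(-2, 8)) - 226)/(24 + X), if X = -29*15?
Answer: 21401/39456 ≈ 0.54240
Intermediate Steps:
X = -435
J(W, V) = -4 + 4*W
((9/(-96) - 38/J(-2, 8)) - 226)/(24 + X) = ((9/(-96) - 38/(-4 + 4*(-2))) - 226)/(24 - 435) = ((9*(-1/96) - 38/(-4 - 8)) - 226)/(-411) = ((-3/32 - 38/(-12)) - 226)*(-1/411) = ((-3/32 - 38*(-1/12)) - 226)*(-1/411) = ((-3/32 + 19/6) - 226)*(-1/411) = (295/96 - 226)*(-1/411) = -21401/96*(-1/411) = 21401/39456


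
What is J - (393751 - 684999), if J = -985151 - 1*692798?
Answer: -1386701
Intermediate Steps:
J = -1677949 (J = -985151 - 692798 = -1677949)
J - (393751 - 684999) = -1677949 - (393751 - 684999) = -1677949 - 1*(-291248) = -1677949 + 291248 = -1386701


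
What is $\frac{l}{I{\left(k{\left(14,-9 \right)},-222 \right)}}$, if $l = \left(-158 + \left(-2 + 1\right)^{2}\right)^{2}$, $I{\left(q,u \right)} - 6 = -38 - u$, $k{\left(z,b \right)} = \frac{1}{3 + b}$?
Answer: $\frac{24649}{190} \approx 129.73$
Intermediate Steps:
$I{\left(q,u \right)} = -32 - u$ ($I{\left(q,u \right)} = 6 - \left(38 + u\right) = -32 - u$)
$l = 24649$ ($l = \left(-158 + \left(-1\right)^{2}\right)^{2} = \left(-158 + 1\right)^{2} = \left(-157\right)^{2} = 24649$)
$\frac{l}{I{\left(k{\left(14,-9 \right)},-222 \right)}} = \frac{24649}{-32 - -222} = \frac{24649}{-32 + 222} = \frac{24649}{190}$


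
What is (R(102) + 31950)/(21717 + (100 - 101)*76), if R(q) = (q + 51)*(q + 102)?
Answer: 63162/21641 ≈ 2.9186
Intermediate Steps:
R(q) = (51 + q)*(102 + q)
(R(102) + 31950)/(21717 + (100 - 101)*76) = ((5202 + 102² + 153*102) + 31950)/(21717 + (100 - 101)*76) = ((5202 + 10404 + 15606) + 31950)/(21717 - 1*76) = (31212 + 31950)/(21717 - 76) = 63162/21641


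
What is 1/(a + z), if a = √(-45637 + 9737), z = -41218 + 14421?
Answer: -26797/718115109 - 10*I*√359/718115109 ≈ -3.7316e-5 - 2.6385e-7*I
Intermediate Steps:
z = -26797
a = 10*I*√359 (a = √(-35900) = 10*I*√359 ≈ 189.47*I)
1/(a + z) = 1/(10*I*√359 - 26797) = 1/(-26797 + 10*I*√359)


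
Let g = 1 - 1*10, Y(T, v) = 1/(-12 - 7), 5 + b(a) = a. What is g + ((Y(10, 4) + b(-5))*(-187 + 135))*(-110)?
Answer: -1092691/19 ≈ -57510.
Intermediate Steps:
b(a) = -5 + a
Y(T, v) = -1/19 (Y(T, v) = 1/(-19) = -1/19)
g = -9 (g = 1 - 10 = -9)
g + ((Y(10, 4) + b(-5))*(-187 + 135))*(-110) = -9 + ((-1/19 + (-5 - 5))*(-187 + 135))*(-110) = -9 + ((-1/19 - 10)*(-52))*(-110) = -9 - 191/19*(-52)*(-110) = -9 + (9932/19)*(-110) = -9 - 1092520/19 = -1092691/19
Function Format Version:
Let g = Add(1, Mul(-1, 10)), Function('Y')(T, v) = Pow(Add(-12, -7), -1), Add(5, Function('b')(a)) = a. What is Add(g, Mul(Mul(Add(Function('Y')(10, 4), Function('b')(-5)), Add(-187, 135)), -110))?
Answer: Rational(-1092691, 19) ≈ -57510.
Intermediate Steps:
Function('b')(a) = Add(-5, a)
Function('Y')(T, v) = Rational(-1, 19) (Function('Y')(T, v) = Pow(-19, -1) = Rational(-1, 19))
g = -9 (g = Add(1, -10) = -9)
Add(g, Mul(Mul(Add(Function('Y')(10, 4), Function('b')(-5)), Add(-187, 135)), -110)) = Add(-9, Mul(Mul(Add(Rational(-1, 19), Add(-5, -5)), Add(-187, 135)), -110)) = Add(-9, Mul(Mul(Add(Rational(-1, 19), -10), -52), -110)) = Add(-9, Mul(Mul(Rational(-191, 19), -52), -110)) = Add(-9, Mul(Rational(9932, 19), -110)) = Add(-9, Rational(-1092520, 19)) = Rational(-1092691, 19)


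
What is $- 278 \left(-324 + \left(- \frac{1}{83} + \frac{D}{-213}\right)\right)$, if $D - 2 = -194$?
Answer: $\frac{529337298}{5893} \approx 89825.0$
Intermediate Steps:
$D = -192$ ($D = 2 - 194 = -192$)
$- 278 \left(-324 + \left(- \frac{1}{83} + \frac{D}{-213}\right)\right) = - 278 \left(-324 - \left(\frac{1}{83} - \frac{64}{71}\right)\right) = - 278 \left(-324 - - \frac{5241}{5893}\right) = - 278 \left(-324 + \left(- \frac{1}{83} + \frac{64}{71}\right)\right) = - 278 \left(-324 + \frac{5241}{5893}\right) = \left(-278\right) \left(- \frac{1904091}{5893}\right) = \frac{529337298}{5893}$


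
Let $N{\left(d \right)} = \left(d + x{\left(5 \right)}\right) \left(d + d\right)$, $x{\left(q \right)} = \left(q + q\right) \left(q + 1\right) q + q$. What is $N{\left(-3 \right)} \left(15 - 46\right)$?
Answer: $56172$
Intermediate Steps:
$x{\left(q \right)} = q + 2 q^{2} \left(1 + q\right)$ ($x{\left(q \right)} = 2 q \left(1 + q\right) q + q = 2 q^{2} \left(1 + q\right) + q = q + 2 q^{2} \left(1 + q\right)$)
$N{\left(d \right)} = 2 d \left(305 + d\right)$ ($N{\left(d \right)} = \left(d + 5 \left(1 + 2 \cdot 5 + 2 \cdot 5^{2}\right)\right) \left(d + d\right) = \left(d + 5 \left(1 + 10 + 2 \cdot 25\right)\right) 2 d = \left(d + 5 \left(1 + 10 + 50\right)\right) 2 d = \left(d + 5 \cdot 61\right) 2 d = \left(d + 305\right) 2 d = \left(305 + d\right) 2 d = 2 d \left(305 + d\right)$)
$N{\left(-3 \right)} \left(15 - 46\right) = 2 \left(-3\right) \left(305 - 3\right) \left(15 - 46\right) = 2 \left(-3\right) 302 \left(-31\right) = \left(-1812\right) \left(-31\right) = 56172$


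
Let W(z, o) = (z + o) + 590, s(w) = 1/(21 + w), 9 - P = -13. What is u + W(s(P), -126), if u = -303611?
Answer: -13035320/43 ≈ -3.0315e+5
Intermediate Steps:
P = 22 (P = 9 - 1*(-13) = 9 + 13 = 22)
W(z, o) = 590 + o + z (W(z, o) = (o + z) + 590 = 590 + o + z)
u + W(s(P), -126) = -303611 + (590 - 126 + 1/(21 + 22)) = -303611 + (590 - 126 + 1/43) = -303611 + 19953/43 = -13035320/43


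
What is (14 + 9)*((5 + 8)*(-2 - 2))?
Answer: -1196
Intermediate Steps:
(14 + 9)*((5 + 8)*(-2 - 2)) = 23*(13*(-4)) = 23*(-52) = -1196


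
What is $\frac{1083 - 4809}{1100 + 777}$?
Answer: $- \frac{3726}{1877} \approx -1.9851$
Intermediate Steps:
$\frac{1083 - 4809}{1100 + 777} = - \frac{3726}{1877}$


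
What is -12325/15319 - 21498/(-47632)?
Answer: -128868269/364837304 ≈ -0.35322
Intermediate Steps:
-12325/15319 - 21498/(-47632) = -12325*1/15319 - 21498*(-1/47632) = -12325/15319 + 10749/23816 = -128868269/364837304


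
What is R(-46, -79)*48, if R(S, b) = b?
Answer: -3792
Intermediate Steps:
R(-46, -79)*48 = -79*48 = -3792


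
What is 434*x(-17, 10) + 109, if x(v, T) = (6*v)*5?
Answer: -221231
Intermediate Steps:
x(v, T) = 30*v
434*x(-17, 10) + 109 = 434*(30*(-17)) + 109 = 434*(-510) + 109 = -221340 + 109 = -221231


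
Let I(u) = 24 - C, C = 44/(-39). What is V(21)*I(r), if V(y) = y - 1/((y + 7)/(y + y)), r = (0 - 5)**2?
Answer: 490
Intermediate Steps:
C = -44/39 (C = 44*(-1/39) = -44/39 ≈ -1.1282)
r = 25 (r = (-5)**2 = 25)
V(y) = y - 2*y/(7 + y) (V(y) = y - 1/((7 + y)/((2*y))) = y - 1/((7 + y)*(1/(2*y))) = y - 1/((7 + y)/(2*y)) = y - 2*y/(7 + y))
I(u) = 980/39 (I(u) = 24 - 1*(-44/39) = 24 + 44/39 = 980/39)
V(21)*I(r) = (21*(5 + 21)/(7 + 21))*(980/39) = (21*26/28)*(980/39) = (21*(1/28)*26)*(980/39) = (39/2)*(980/39) = 490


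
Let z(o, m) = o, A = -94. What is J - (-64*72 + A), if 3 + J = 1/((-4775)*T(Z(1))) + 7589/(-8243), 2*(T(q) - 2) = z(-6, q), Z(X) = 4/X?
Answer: 184917937943/39360325 ≈ 4698.1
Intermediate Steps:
T(q) = -1 (T(q) = 2 + (½)*(-6) = 2 - 3 = -1)
J = -154310207/39360325 (J = -3 + (1/(-4775*(-1)) + 7589/(-8243)) = -3 + (-1/4775*(-1) + 7589*(-1/8243)) = -3 + (1/4775 - 7589/8243) = -3 - 36229232/39360325 = -154310207/39360325 ≈ -3.9205)
J - (-64*72 + A) = -154310207/39360325 - (-64*72 - 94) = -154310207/39360325 - (-4608 - 94) = -154310207/39360325 - 1*(-4702) = -154310207/39360325 + 4702 = 184917937943/39360325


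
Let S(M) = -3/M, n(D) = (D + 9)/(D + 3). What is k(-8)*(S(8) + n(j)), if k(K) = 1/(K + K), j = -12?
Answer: 1/384 ≈ 0.0026042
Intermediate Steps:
n(D) = (9 + D)/(3 + D)
k(K) = 1/(2*K)
k(-8)*(S(8) + n(j)) = ((1/2)/(-8))*(-3/8 + (9 - 12)/(3 - 12)) = ((1/2)*(-1/8))*(-3*1/8 - 3/(-9)) = -(-3/8 - 1/9*(-3))/16 = -(-3/8 + 1/3)/16 = -1/16*(-1/24) = 1/384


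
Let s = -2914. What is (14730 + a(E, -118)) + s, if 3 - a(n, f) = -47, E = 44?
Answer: 11866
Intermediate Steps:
a(n, f) = 50 (a(n, f) = 3 - 1*(-47) = 3 + 47 = 50)
(14730 + a(E, -118)) + s = (14730 + 50) - 2914 = 14780 - 2914 = 11866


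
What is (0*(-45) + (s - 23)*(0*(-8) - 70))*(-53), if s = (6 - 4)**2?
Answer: -70490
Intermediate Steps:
s = 4 (s = 2**2 = 4)
(0*(-45) + (s - 23)*(0*(-8) - 70))*(-53) = (0*(-45) + (4 - 23)*(0*(-8) - 70))*(-53) = (0 - 19*(0 - 70))*(-53) = (0 - 19*(-70))*(-53) = (0 + 1330)*(-53) = 1330*(-53) = -70490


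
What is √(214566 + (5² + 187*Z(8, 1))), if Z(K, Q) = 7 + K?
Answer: 2*√54349 ≈ 466.26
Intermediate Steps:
√(214566 + (5² + 187*Z(8, 1))) = √(214566 + (5² + 187*(7 + 8))) = √(214566 + (25 + 187*15)) = √(214566 + (25 + 2805)) = √(214566 + 2830) = √217396 = 2*√54349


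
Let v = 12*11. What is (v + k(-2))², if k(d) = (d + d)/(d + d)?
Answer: 17689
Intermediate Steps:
k(d) = 1 (k(d) = (2*d)/((2*d)) = (2*d)*(1/(2*d)) = 1)
v = 132
(v + k(-2))² = (132 + 1)² = 133² = 17689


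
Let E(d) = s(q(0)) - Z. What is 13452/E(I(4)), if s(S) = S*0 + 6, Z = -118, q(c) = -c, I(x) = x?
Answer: 3363/31 ≈ 108.48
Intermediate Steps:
s(S) = 6 (s(S) = 0 + 6 = 6)
E(d) = 124 (E(d) = 6 - 1*(-118) = 6 + 118 = 124)
13452/E(I(4)) = 13452/124 = 13452*(1/124) = 3363/31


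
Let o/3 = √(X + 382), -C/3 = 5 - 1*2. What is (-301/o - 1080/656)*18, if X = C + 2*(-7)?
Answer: -1215/41 - 1806*√359/359 ≈ -124.95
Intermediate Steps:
C = -9 (C = -3*(5 - 1*2) = -3*(5 - 2) = -3*3 = -9)
X = -23 (X = -9 + 2*(-7) = -9 - 14 = -23)
o = 3*√359 (o = 3*√(-23 + 382) = 3*√359 ≈ 56.842)
(-301/o - 1080/656)*18 = (-301*√359/1077 - 1080/656)*18 = (-301*√359/1077 - 1080*1/656)*18 = (-301*√359/1077 - 135/82)*18 = (-135/82 - 301*√359/1077)*18 = -1215/41 - 1806*√359/359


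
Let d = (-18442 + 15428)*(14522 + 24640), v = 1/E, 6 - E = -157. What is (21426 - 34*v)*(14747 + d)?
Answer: -412171847218484/163 ≈ -2.5287e+12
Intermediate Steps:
E = 163 (E = 6 - 1*(-157) = 6 + 157 = 163)
v = 1/163 ≈ 0.0061350
d = -118034268 (d = -3014*39162 = -118034268)
(21426 - 34*v)*(14747 + d) = (21426 - 34*1/163)*(14747 - 118034268) = (21426 - 34/163)*(-118019521) = (3492404/163)*(-118019521) = -412171847218484/163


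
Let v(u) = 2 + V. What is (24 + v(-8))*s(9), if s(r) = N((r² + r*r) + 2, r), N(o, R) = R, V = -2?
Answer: 216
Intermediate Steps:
s(r) = r
v(u) = 0 (v(u) = 2 - 2 = 0)
(24 + v(-8))*s(9) = (24 + 0)*9 = 24*9 = 216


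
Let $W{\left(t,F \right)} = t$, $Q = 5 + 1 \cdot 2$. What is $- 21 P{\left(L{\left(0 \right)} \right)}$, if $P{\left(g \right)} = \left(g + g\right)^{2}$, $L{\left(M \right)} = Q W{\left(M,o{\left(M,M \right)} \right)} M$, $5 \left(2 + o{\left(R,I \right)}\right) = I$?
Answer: $0$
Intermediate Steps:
$Q = 7$ ($Q = 5 + 2 = 7$)
$o{\left(R,I \right)} = -2 + \frac{I}{5}$
$L{\left(M \right)} = 7 M^{2}$ ($L{\left(M \right)} = 7 M M = 7 M^{2}$)
$P{\left(g \right)} = 4 g^{2}$ ($P{\left(g \right)} = \left(2 g\right)^{2} = 4 g^{2}$)
$- 21 P{\left(L{\left(0 \right)} \right)} = - 21 \cdot 4 \left(7 \cdot 0^{2}\right)^{2} = - 21 \cdot 4 \left(7 \cdot 0\right)^{2} = - 21 \cdot 4 \cdot 0^{2} = - 21 \cdot 4 \cdot 0 = \left(-21\right) 0 = 0$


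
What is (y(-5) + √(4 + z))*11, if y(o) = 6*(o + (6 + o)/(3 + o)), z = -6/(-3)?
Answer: -363 + 11*√6 ≈ -336.06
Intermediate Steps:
z = 2 (z = -6*(-⅓) = 2)
y(o) = 6*o + 6*(6 + o)/(3 + o) (y(o) = 6*(o + (6 + o)/(3 + o)) = 6*o + 6*(6 + o)/(3 + o))
(y(-5) + √(4 + z))*11 = (6*(6 + (-5)² + 4*(-5))/(3 - 5) + √(4 + 2))*11 = (6*(6 + 25 - 20)/(-2) + √6)*11 = (6*(-½)*11 + √6)*11 = (-33 + √6)*11 = -363 + 11*√6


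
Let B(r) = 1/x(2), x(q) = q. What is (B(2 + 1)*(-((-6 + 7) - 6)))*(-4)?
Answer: -10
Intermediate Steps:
B(r) = 1/2
(B(2 + 1)*(-((-6 + 7) - 6)))*(-4) = ((-((-6 + 7) - 6))/2)*(-4) = ((-(1 - 6))/2)*(-4) = ((-1*(-5))/2)*(-4) = ((1/2)*5)*(-4) = (5/2)*(-4) = -10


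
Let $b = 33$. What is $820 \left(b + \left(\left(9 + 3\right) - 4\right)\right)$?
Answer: $33620$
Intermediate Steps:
$820 \left(b + \left(\left(9 + 3\right) - 4\right)\right) = 820 \left(33 + \left(\left(9 + 3\right) - 4\right)\right) = 820 \left(33 + \left(12 - 4\right)\right) = 820 \left(33 + 8\right) = 820 \cdot 41 = 33620$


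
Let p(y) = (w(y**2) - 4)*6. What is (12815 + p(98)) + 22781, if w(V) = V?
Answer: 93196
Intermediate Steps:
p(y) = -24 + 6*y**2 (p(y) = (y**2 - 4)*6 = (-4 + y**2)*6 = -24 + 6*y**2)
(12815 + p(98)) + 22781 = (12815 + (-24 + 6*98**2)) + 22781 = (12815 + (-24 + 6*9604)) + 22781 = (12815 + (-24 + 57624)) + 22781 = (12815 + 57600) + 22781 = 70415 + 22781 = 93196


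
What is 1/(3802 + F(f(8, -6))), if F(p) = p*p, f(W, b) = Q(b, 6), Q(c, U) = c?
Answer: 1/3838 ≈ 0.00026055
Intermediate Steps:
f(W, b) = b
F(p) = p²
1/(3802 + F(f(8, -6))) = 1/(3802 + (-6)²) = 1/(3802 + 36) = 1/3838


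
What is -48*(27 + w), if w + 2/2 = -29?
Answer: 144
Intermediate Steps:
w = -30 (w = -1 - 29 = -30)
-48*(27 + w) = -48*(27 - 30) = -48*(-3) = 144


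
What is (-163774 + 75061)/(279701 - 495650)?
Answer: 29571/71983 ≈ 0.41081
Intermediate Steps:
(-163774 + 75061)/(279701 - 495650) = -88713/(-215949) = -88713*(-1/215949) = 29571/71983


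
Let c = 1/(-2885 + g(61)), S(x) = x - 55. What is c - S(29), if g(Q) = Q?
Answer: 73423/2824 ≈ 26.000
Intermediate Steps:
S(x) = -55 + x
c = -1/2824 (c = 1/(-2885 + 61) = 1/(-2824) = -1/2824 ≈ -0.00035411)
c - S(29) = -1/2824 - (-55 + 29) = -1/2824 - 1*(-26) = -1/2824 + 26 = 73423/2824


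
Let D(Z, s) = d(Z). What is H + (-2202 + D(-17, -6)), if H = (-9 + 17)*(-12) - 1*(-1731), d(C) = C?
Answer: -584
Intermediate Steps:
D(Z, s) = Z
H = 1635 (H = 8*(-12) + 1731 = -96 + 1731 = 1635)
H + (-2202 + D(-17, -6)) = 1635 + (-2202 - 17) = 1635 - 2219 = -584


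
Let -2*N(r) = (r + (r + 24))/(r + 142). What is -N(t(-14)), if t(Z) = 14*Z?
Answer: 92/27 ≈ 3.4074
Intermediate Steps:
N(r) = -(24 + 2*r)/(2*(142 + r)) (N(r) = -(r + (r + 24))/(2*(r + 142)) = -(r + (24 + r))/(2*(142 + r)) = -(24 + 2*r)/(2*(142 + r)))
-N(t(-14)) = -(-12 - 14*(-14))/(142 + 14*(-14)) = -(-12 - 1*(-196))/(142 - 196) = -(-12 + 196)/(-54) = -(-1)*184/54 = -1*(-92/27) = 92/27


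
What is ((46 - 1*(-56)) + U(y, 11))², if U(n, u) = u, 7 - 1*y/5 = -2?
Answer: 12769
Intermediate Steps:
y = 45 (y = 35 - 5*(-2) = 35 + 10 = 45)
((46 - 1*(-56)) + U(y, 11))² = ((46 - 1*(-56)) + 11)² = ((46 + 56) + 11)² = (102 + 11)² = 113² = 12769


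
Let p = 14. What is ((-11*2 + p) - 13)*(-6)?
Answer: 126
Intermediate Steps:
((-11*2 + p) - 13)*(-6) = ((-11*2 + 14) - 13)*(-6) = ((-22 + 14) - 13)*(-6) = (-8 - 13)*(-6) = -21*(-6) = 126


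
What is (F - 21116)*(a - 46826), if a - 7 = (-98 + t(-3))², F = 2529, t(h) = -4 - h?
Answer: 688053566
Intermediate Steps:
a = 9808 (a = 7 + (-98 + (-4 - 1*(-3)))² = 7 + (-98 + (-4 + 3))² = 7 + (-98 - 1)² = 7 + (-99)² = 7 + 9801 = 9808)
(F - 21116)*(a - 46826) = (2529 - 21116)*(9808 - 46826) = -18587*(-37018) = 688053566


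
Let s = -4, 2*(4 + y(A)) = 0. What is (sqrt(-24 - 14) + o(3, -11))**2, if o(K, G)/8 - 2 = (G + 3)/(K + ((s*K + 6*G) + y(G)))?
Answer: 1526426/6241 + 2656*I*sqrt(38)/79 ≈ 244.58 + 207.25*I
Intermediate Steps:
y(A) = -4 (y(A) = -4 + (1/2)*0 = -4 + 0 = -4)
o(K, G) = 16 + 8*(3 + G)/(-4 - 3*K + 6*G) (o(K, G) = 16 + 8*((G + 3)/(K + ((-4*K + 6*G) - 4))) = 16 + 8*((3 + G)/(K + (-4 - 4*K + 6*G))) = 16 + 8*((3 + G)/(-4 - 3*K + 6*G)) = 16 + 8*(3 + G)/(-4 - 3*K + 6*G))
(sqrt(-24 - 14) + o(3, -11))**2 = (sqrt(-24 - 14) + 8*(-5 - 6*3 + 13*(-11))/(-4 - 3*3 + 6*(-11)))**2 = (sqrt(-38) + 8*(-5 - 18 - 143)/(-4 - 9 - 66))**2 = (I*sqrt(38) + 8*(-166)/(-79))**2 = (I*sqrt(38) + 8*(-1/79)*(-166))**2 = (I*sqrt(38) + 1328/79)**2 = (1328/79 + I*sqrt(38))**2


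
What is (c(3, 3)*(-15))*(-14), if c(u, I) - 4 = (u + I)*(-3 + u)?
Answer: 840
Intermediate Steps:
c(u, I) = 4 + (-3 + u)*(I + u) (c(u, I) = 4 + (u + I)*(-3 + u) = 4 + (I + u)*(-3 + u) = 4 + (-3 + u)*(I + u))
(c(3, 3)*(-15))*(-14) = ((4 + 3**2 - 3*3 - 3*3 + 3*3)*(-15))*(-14) = ((4 + 9 - 9 - 9 + 9)*(-15))*(-14) = (4*(-15))*(-14) = -60*(-14) = 840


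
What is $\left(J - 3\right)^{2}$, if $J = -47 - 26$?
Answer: $5776$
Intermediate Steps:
$J = -73$ ($J = -47 - 26 = -73$)
$\left(J - 3\right)^{2} = \left(-73 - 3\right)^{2} = \left(-76\right)^{2} = 5776$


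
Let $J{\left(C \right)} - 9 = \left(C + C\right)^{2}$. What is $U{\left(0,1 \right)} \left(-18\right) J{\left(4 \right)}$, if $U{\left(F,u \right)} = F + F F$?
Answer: $0$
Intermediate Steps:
$J{\left(C \right)} = 9 + 4 C^{2}$ ($J{\left(C \right)} = 9 + \left(C + C\right)^{2} = 9 + \left(2 C\right)^{2} = 9 + 4 C^{2}$)
$U{\left(F,u \right)} = F + F^{2}$
$U{\left(0,1 \right)} \left(-18\right) J{\left(4 \right)} = 0 \left(1 + 0\right) \left(-18\right) \left(9 + 4 \cdot 4^{2}\right) = 0 \cdot 1 \left(-18\right) \left(9 + 4 \cdot 16\right) = 0 \left(-18\right) \left(9 + 64\right) = 0 \cdot 73 = 0$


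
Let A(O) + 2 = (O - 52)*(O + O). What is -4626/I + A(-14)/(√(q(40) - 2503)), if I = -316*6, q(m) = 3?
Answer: 771/316 - 923*I/25 ≈ 2.4399 - 36.92*I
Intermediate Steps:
A(O) = -2 + 2*O*(-52 + O) (A(O) = -2 + (O - 52)*(O + O) = -2 + (-52 + O)*(2*O) = -2 + 2*O*(-52 + O))
I = -1896
-4626/I + A(-14)/(√(q(40) - 2503)) = -4626/(-1896) + (-2 - 104*(-14) + 2*(-14)²)/(√(3 - 2503)) = -4626*(-1/1896) + (-2 + 1456 + 2*196)/(√(-2500)) = 771/316 + (-2 + 1456 + 392)/((50*I)) = 771/316 + 1846*(-I/50) = 771/316 - 923*I/25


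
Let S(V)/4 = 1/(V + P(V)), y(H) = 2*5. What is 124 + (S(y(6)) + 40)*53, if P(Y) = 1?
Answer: 24896/11 ≈ 2263.3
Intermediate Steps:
y(H) = 10
S(V) = 4/(1 + V) (S(V) = 4/(V + 1) = 4/(1 + V))
124 + (S(y(6)) + 40)*53 = 124 + (4/(1 + 10) + 40)*53 = 124 + (4/11 + 40)*53 = 124 + (444/11)*53 = 124 + 23532/11 = 24896/11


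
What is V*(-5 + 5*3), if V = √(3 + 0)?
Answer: 10*√3 ≈ 17.320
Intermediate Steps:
V = √3 ≈ 1.7320
V*(-5 + 5*3) = √3*(-5 + 5*3) = √3*(-5 + 15) = √3*10 = 10*√3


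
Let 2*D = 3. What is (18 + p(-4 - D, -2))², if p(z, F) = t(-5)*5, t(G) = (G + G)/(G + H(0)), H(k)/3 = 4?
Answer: 5776/49 ≈ 117.88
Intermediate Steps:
D = 3/2 (D = (½)*3 = 3/2 ≈ 1.5000)
H(k) = 12 (H(k) = 3*4 = 12)
t(G) = 2*G/(12 + G) (t(G) = (G + G)/(G + 12) = (2*G)/(12 + G) = 2*G/(12 + G))
p(z, F) = -50/7 (p(z, F) = (2*(-5)/(12 - 5))*5 = (2*(-5)/7)*5 = (2*(-5)*(⅐))*5 = -10/7*5 = -50/7)
(18 + p(-4 - D, -2))² = (18 - 50/7)² = (76/7)² = 5776/49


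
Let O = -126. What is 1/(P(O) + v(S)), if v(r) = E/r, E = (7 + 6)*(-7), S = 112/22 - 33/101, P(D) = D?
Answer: -5293/768019 ≈ -0.0068918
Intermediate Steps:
S = 5293/1111 (S = 112*(1/22) - 33*1/101 = 56/11 - 33/101 = 5293/1111 ≈ 4.7642)
E = -91 (E = 13*(-7) = -91)
v(r) = -91/r
1/(P(O) + v(S)) = 1/(-126 - 91/5293/1111) = 1/(-126 - 91*1111/5293) = 1/(-126 - 101101/5293) = 1/(-768019/5293) = -5293/768019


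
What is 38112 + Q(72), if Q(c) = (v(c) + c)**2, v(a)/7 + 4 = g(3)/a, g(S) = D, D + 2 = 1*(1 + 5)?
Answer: 12986689/324 ≈ 40082.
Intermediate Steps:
D = 4 (D = -2 + 1*(1 + 5) = -2 + 1*6 = -2 + 6 = 4)
g(S) = 4
v(a) = -28 + 28/a (v(a) = -28 + 7*(4/a) = -28 + 28/a)
Q(c) = (-28 + c + 28/c)**2 (Q(c) = ((-28 + 28/c) + c)**2 = (-28 + c + 28/c)**2)
38112 + Q(72) = 38112 + (28 + 72*(-28 + 72))**2/72**2 = 38112 + (28 + 72*44)**2/5184 = 38112 + (28 + 3168)**2/5184 = 38112 + (1/5184)*3196**2 = 38112 + (1/5184)*10214416 = 38112 + 638401/324 = 12986689/324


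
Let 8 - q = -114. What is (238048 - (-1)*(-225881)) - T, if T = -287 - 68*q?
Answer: 20750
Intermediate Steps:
q = 122 (q = 8 - 1*(-114) = 8 + 114 = 122)
T = -8583 (T = -287 - 68*122 = -287 - 8296 = -8583)
(238048 - (-1)*(-225881)) - T = (238048 - (-1)*(-225881)) - 1*(-8583) = (238048 - 1*225881) + 8583 = (238048 - 225881) + 8583 = 12167 + 8583 = 20750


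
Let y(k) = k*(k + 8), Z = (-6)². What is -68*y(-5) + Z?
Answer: 1056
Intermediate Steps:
Z = 36
y(k) = k*(8 + k)
-68*y(-5) + Z = -(-340)*(8 - 5) + 36 = -(-340)*3 + 36 = -68*(-15) + 36 = 1020 + 36 = 1056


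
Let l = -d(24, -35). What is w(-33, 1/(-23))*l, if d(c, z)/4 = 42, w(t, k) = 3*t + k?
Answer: 382704/23 ≈ 16639.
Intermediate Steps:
w(t, k) = k + 3*t
d(c, z) = 168 (d(c, z) = 4*42 = 168)
l = -168 (l = -1*168 = -168)
w(-33, 1/(-23))*l = (1/(-23) + 3*(-33))*(-168) = (-1/23 - 99)*(-168) = -2278/23*(-168) = 382704/23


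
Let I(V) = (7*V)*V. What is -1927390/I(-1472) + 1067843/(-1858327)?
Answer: -9889108382457/14093076236288 ≈ -0.70170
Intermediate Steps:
I(V) = 7*V²
-1927390/I(-1472) + 1067843/(-1858327) = -1927390/(7*(-1472)²) + 1067843/(-1858327) = -1927390/(7*2166784) + 1067843*(-1/1858327) = -1927390/15167488 - 1067843/1858327 = -1927390*1/15167488 - 1067843/1858327 = -963695/7583744 - 1067843/1858327 = -9889108382457/14093076236288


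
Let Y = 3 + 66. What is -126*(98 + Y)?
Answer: -21042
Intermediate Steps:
Y = 69
-126*(98 + Y) = -126*(98 + 69) = -126*167 = -21042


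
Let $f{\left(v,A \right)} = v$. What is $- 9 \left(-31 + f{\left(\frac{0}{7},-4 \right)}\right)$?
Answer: $279$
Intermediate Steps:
$- 9 \left(-31 + f{\left(\frac{0}{7},-4 \right)}\right) = - 9 \left(-31 + \frac{0}{7}\right) = - 9 \left(-31 + 0 \cdot \frac{1}{7}\right) = - 9 \left(-31 + 0\right) = \left(-9\right) \left(-31\right) = 279$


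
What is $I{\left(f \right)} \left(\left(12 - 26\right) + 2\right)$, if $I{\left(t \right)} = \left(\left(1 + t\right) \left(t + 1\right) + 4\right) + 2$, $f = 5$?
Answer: $-504$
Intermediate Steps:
$I{\left(t \right)} = 6 + \left(1 + t\right)^{2}$ ($I{\left(t \right)} = \left(\left(1 + t\right) \left(1 + t\right) + 4\right) + 2 = \left(\left(1 + t\right)^{2} + 4\right) + 2 = \left(4 + \left(1 + t\right)^{2}\right) + 2 = 6 + \left(1 + t\right)^{2}$)
$I{\left(f \right)} \left(\left(12 - 26\right) + 2\right) = \left(6 + \left(1 + 5\right)^{2}\right) \left(\left(12 - 26\right) + 2\right) = \left(6 + 6^{2}\right) \left(-14 + 2\right) = \left(6 + 36\right) \left(-12\right) = 42 \left(-12\right) = -504$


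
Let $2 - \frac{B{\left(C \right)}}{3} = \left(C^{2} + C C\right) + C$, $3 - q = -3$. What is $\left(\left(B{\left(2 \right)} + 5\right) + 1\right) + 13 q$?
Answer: $60$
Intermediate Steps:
$q = 6$ ($q = 3 - -3 = 3 + 3 = 6$)
$B{\left(C \right)} = 6 - 6 C^{2} - 3 C$ ($B{\left(C \right)} = 6 - 3 \left(\left(C^{2} + C C\right) + C\right) = 6 - 3 \left(\left(C^{2} + C^{2}\right) + C\right) = 6 - 3 \left(2 C^{2} + C\right) = 6 - 3 \left(C + 2 C^{2}\right) = 6 - \left(3 C + 6 C^{2}\right) = 6 - 6 C^{2} - 3 C$)
$\left(\left(B{\left(2 \right)} + 5\right) + 1\right) + 13 q = \left(\left(\left(6 - 6 \cdot 2^{2} - 6\right) + 5\right) + 1\right) + 13 \cdot 6 = \left(\left(\left(6 - 24 - 6\right) + 5\right) + 1\right) + 78 = \left(\left(-24 + 5\right) + 1\right) + 78 = \left(-19 + 1\right) + 78 = -18 + 78 = 60$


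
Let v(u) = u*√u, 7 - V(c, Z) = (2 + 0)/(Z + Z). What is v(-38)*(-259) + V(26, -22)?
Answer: 155/22 + 9842*I*√38 ≈ 7.0455 + 60670.0*I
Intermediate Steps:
V(c, Z) = 7 - 1/Z (V(c, Z) = 7 - (2 + 0)/(Z + Z) = 7 - 2/(2*Z) = 7 - 2*1/(2*Z) = 7 - 1/Z)
v(u) = u^(3/2)
v(-38)*(-259) + V(26, -22) = (-38)^(3/2)*(-259) + (7 - 1/(-22)) = -38*I*√38*(-259) + (7 - 1*(-1/22)) = 9842*I*√38 + (7 + 1/22) = 9842*I*√38 + 155/22 = 155/22 + 9842*I*√38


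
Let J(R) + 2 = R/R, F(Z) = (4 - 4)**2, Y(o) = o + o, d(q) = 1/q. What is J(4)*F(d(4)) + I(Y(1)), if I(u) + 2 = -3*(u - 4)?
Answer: 4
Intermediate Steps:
d(q) = 1/q
Y(o) = 2*o
F(Z) = 0 (F(Z) = 0**2 = 0)
J(R) = -1 (J(R) = -2 + R/R = -2 + 1 = -1)
I(u) = 10 - 3*u (I(u) = -2 - 3*(u - 4) = -2 - 3*(-4 + u) = -2 + (12 - 3*u) = 10 - 3*u)
J(4)*F(d(4)) + I(Y(1)) = -1*0 + (10 - 6) = 0 + (10 - 3*2) = 0 + (10 - 6) = 0 + 4 = 4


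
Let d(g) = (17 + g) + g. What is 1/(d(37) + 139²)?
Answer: 1/19412 ≈ 5.1515e-5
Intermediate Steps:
d(g) = 17 + 2*g
1/(d(37) + 139²) = 1/((17 + 2*37) + 139²) = 1/((17 + 74) + 19321) = 1/(91 + 19321) = 1/19412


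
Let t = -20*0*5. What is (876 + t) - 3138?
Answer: -2262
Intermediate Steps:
t = 0 (t = -10*0*5 = 0*5 = 0)
(876 + t) - 3138 = (876 + 0) - 3138 = 876 - 3138 = -2262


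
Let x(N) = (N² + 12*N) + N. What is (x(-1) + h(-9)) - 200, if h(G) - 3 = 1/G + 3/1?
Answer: -1855/9 ≈ -206.11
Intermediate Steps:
h(G) = 6 + 1/G (h(G) = 3 + (1/G + 3/1) = 3 + (1/G + 3*1) = 3 + (1/G + 3) = 3 + (3 + 1/G) = 6 + 1/G)
x(N) = N² + 13*N
(x(-1) + h(-9)) - 200 = (-(13 - 1) + (6 + 1/(-9))) - 200 = (-1*12 + (6 - ⅑)) - 200 = (-12 + 53/9) - 200 = -55/9 - 200 = -1855/9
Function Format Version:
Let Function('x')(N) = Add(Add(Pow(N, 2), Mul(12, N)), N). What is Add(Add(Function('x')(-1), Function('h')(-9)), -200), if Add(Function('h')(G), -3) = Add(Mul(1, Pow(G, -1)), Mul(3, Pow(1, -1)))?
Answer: Rational(-1855, 9) ≈ -206.11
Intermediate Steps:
Function('h')(G) = Add(6, Pow(G, -1)) (Function('h')(G) = Add(3, Add(Mul(1, Pow(G, -1)), Mul(3, Pow(1, -1)))) = Add(3, Add(Pow(G, -1), Mul(3, 1))) = Add(3, Add(Pow(G, -1), 3)) = Add(3, Add(3, Pow(G, -1))) = Add(6, Pow(G, -1)))
Function('x')(N) = Add(Pow(N, 2), Mul(13, N))
Add(Add(Function('x')(-1), Function('h')(-9)), -200) = Add(Add(Mul(-1, Add(13, -1)), Add(6, Pow(-9, -1))), -200) = Add(Add(Mul(-1, 12), Add(6, Rational(-1, 9))), -200) = Add(Add(-12, Rational(53, 9)), -200) = Add(Rational(-55, 9), -200) = Rational(-1855, 9)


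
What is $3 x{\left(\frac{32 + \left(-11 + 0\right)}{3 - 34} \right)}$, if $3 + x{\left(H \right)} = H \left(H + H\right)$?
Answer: $- \frac{6003}{961} \approx -6.2466$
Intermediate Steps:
$x{\left(H \right)} = -3 + 2 H^{2}$ ($x{\left(H \right)} = -3 + H \left(H + H\right) = -3 + H 2 H = -3 + 2 H^{2}$)
$3 x{\left(\frac{32 + \left(-11 + 0\right)}{3 - 34} \right)} = 3 \left(-3 + 2 \left(\frac{32 + \left(-11 + 0\right)}{3 - 34}\right)^{2}\right) = 3 \left(-3 + 2 \left(\frac{32 - 11}{-31}\right)^{2}\right) = 3 \left(-3 + 2 \left(21 \left(- \frac{1}{31}\right)\right)^{2}\right) = 3 \left(-3 + 2 \left(- \frac{21}{31}\right)^{2}\right) = 3 \left(-3 + 2 \cdot \frac{441}{961}\right) = 3 \left(-3 + \frac{882}{961}\right) = 3 \left(- \frac{2001}{961}\right) = - \frac{6003}{961}$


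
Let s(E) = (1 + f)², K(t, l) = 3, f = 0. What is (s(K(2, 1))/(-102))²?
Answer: 1/10404 ≈ 9.6117e-5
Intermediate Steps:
s(E) = 1 (s(E) = (1 + 0)² = 1² = 1)
(s(K(2, 1))/(-102))² = (1/(-102))² = (1*(-1/102))² = (-1/102)² = 1/10404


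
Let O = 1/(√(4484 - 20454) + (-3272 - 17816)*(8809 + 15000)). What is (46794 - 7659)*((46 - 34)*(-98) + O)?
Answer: -5800905092242972508957880/126044267928154417 - 39135*I*√15970/252088535856308834 ≈ -4.6023e+7 - 1.9618e-11*I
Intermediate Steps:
O = 1/(-502084192 + I*√15970) (O = 1/(√(-15970) - 21088*23809) = 1/(I*√15970 - 502084192) = 1/(-502084192 + I*√15970) ≈ -1.9917e-9 - 0.e-16*I)
(46794 - 7659)*((46 - 34)*(-98) + O) = (46794 - 7659)*((46 - 34)*(-98) + (-251042096/126044267928154417 - I*√15970/252088535856308834)) = 39135*(12*(-98) + (-251042096/126044267928154417 - I*√15970/252088535856308834)) = 39135*(-1176 + (-251042096/126044267928154417 - I*√15970/252088535856308834)) = 39135*(-148228059083760636488/126044267928154417 - I*√15970/252088535856308834) = -5800905092242972508957880/126044267928154417 - 39135*I*√15970/252088535856308834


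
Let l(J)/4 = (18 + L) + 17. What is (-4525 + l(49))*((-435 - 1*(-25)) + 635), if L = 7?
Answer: -980325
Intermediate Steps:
l(J) = 168 (l(J) = 4*((18 + 7) + 17) = 4*(25 + 17) = 4*42 = 168)
(-4525 + l(49))*((-435 - 1*(-25)) + 635) = (-4525 + 168)*((-435 - 1*(-25)) + 635) = -4357*((-435 + 25) + 635) = -4357*(-410 + 635) = -4357*225 = -980325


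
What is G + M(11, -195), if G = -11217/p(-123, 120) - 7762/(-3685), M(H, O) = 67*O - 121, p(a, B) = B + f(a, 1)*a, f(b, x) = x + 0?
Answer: -34804433/3685 ≈ -9444.9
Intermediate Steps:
f(b, x) = x
p(a, B) = B + a (p(a, B) = B + 1*a = B + a)
M(H, O) = -121 + 67*O
G = 13785977/3685 (G = -11217/(120 - 123) - 7762/(-3685) = -11217/(-3) - 7762*(-1/3685) = -11217*(-1/3) + 7762/3685 = 3739 + 7762/3685 = 13785977/3685 ≈ 3741.1)
G + M(11, -195) = 13785977/3685 + (-121 + 67*(-195)) = 13785977/3685 + (-121 - 13065) = 13785977/3685 - 13186 = -34804433/3685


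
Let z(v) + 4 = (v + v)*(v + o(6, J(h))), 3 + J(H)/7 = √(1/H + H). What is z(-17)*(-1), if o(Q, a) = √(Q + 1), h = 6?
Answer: -574 + 34*√7 ≈ -484.04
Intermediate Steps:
J(H) = -21 + 7*√(H + 1/H) (J(H) = -21 + 7*√(1/H + H) = -21 + 7*√(H + 1/H))
o(Q, a) = √(1 + Q)
z(v) = -4 + 2*v*(v + √7) (z(v) = -4 + (v + v)*(v + √(1 + 6)) = -4 + (2*v)*(v + √7) = -4 + 2*v*(v + √7))
z(-17)*(-1) = (-4 + 2*(-17)² + 2*(-17)*√7)*(-1) = (-4 + 2*289 - 34*√7)*(-1) = (-4 + 578 - 34*√7)*(-1) = (574 - 34*√7)*(-1) = -574 + 34*√7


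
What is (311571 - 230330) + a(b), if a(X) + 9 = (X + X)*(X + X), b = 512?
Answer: 1129808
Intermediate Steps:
a(X) = -9 + 4*X**2 (a(X) = -9 + (X + X)*(X + X) = -9 + (2*X)*(2*X) = -9 + 4*X**2)
(311571 - 230330) + a(b) = (311571 - 230330) + (-9 + 4*512**2) = 81241 + (-9 + 4*262144) = 81241 + (-9 + 1048576) = 81241 + 1048567 = 1129808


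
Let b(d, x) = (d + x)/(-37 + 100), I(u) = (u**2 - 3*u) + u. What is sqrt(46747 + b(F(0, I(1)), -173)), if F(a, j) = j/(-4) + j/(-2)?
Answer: sqrt(82456885)/42 ≈ 216.20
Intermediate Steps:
I(u) = u**2 - 2*u
F(a, j) = -3*j/4 (F(a, j) = j*(-1/4) + j*(-1/2) = -j/4 - j/2 = -3*j/4)
b(d, x) = d/63 + x/63 (b(d, x) = (d + x)/63 = (d + x)*(1/63) = d/63 + x/63)
sqrt(46747 + b(F(0, I(1)), -173)) = sqrt(46747 + ((-3*(-2 + 1)/4)/63 + (1/63)*(-173))) = sqrt(46747 + ((-3*(-1)/4)/63 - 173/63)) = sqrt(46747 + ((-3/4*(-1))/63 - 173/63)) = sqrt(46747 + ((1/63)*(3/4) - 173/63)) = sqrt(46747 + (1/84 - 173/63)) = sqrt(46747 - 689/252) = sqrt(11779555/252) = sqrt(82456885)/42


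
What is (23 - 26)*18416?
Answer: -55248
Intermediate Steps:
(23 - 26)*18416 = -3*18416 = -55248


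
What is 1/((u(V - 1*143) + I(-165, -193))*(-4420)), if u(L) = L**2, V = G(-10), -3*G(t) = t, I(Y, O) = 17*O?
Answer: -9/645461440 ≈ -1.3944e-8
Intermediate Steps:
G(t) = -t/3
V = 10/3 (V = -1/3*(-10) = 10/3 ≈ 3.3333)
1/((u(V - 1*143) + I(-165, -193))*(-4420)) = 1/(((10/3 - 1*143)**2 + 17*(-193))*(-4420)) = -1/4420/((10/3 - 143)**2 - 3281) = -1/4420/((-419/3)**2 - 3281) = -1/4420/(175561/9 - 3281) = -1/4420/(146032/9) = (9/146032)*(-1/4420) = -9/645461440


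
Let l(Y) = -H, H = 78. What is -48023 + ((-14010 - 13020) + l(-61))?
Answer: -75131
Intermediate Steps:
l(Y) = -78 (l(Y) = -1*78 = -78)
-48023 + ((-14010 - 13020) + l(-61)) = -48023 + ((-14010 - 13020) - 78) = -48023 + (-27030 - 78) = -48023 - 27108 = -75131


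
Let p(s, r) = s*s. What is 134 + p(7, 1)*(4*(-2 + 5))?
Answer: 722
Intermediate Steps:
p(s, r) = s²
134 + p(7, 1)*(4*(-2 + 5)) = 134 + 7²*(4*(-2 + 5)) = 134 + 49*(4*3) = 134 + 49*12 = 134 + 588 = 722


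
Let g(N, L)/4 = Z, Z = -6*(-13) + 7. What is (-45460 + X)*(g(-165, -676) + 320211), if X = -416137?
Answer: -147965379947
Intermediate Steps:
Z = 85 (Z = 78 + 7 = 85)
g(N, L) = 340 (g(N, L) = 4*85 = 340)
(-45460 + X)*(g(-165, -676) + 320211) = (-45460 - 416137)*(340 + 320211) = -461597*320551 = -147965379947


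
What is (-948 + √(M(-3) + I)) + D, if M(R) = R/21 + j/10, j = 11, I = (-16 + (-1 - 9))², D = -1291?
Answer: -2239 + √3317090/70 ≈ -2213.0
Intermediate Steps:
I = 676 (I = (-16 - 10)² = (-26)² = 676)
M(R) = 11/10 + R/21 (M(R) = R/21 + 11/10 = 11/10 + R/21)
(-948 + √(M(-3) + I)) + D = (-948 + √((11/10 + (1/21)*(-3)) + 676)) - 1291 = (-948 + √((11/10 - ⅐) + 676)) - 1291 = (-948 + √(67/70 + 676)) - 1291 = (-948 + √(47387/70)) - 1291 = (-948 + √3317090/70) - 1291 = -2239 + √3317090/70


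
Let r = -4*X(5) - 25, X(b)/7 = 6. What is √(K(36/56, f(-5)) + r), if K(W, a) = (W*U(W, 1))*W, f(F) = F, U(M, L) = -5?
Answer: I*√38233/14 ≈ 13.967*I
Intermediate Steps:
X(b) = 42 (X(b) = 7*6 = 42)
r = -193 (r = -4*42 - 25 = -168 - 25 = -193)
K(W, a) = -5*W² (K(W, a) = (W*(-5))*W = (-5*W)*W = -5*W²)
√(K(36/56, f(-5)) + r) = √(-5*(36/56)² - 193) = √(-5*(36*(1/56))² - 193) = √(-5*(9/14)² - 193) = √(-5*81/196 - 193) = √(-405/196 - 193) = √(-38233/196) = I*√38233/14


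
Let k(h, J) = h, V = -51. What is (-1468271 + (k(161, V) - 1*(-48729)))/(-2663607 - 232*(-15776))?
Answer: -1419381/996425 ≈ -1.4245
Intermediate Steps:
(-1468271 + (k(161, V) - 1*(-48729)))/(-2663607 - 232*(-15776)) = (-1468271 + (161 - 1*(-48729)))/(-2663607 - 232*(-15776)) = (-1468271 + (161 + 48729))/(-2663607 + 3660032) = (-1468271 + 48890)/996425 = -1419381*1/996425 = -1419381/996425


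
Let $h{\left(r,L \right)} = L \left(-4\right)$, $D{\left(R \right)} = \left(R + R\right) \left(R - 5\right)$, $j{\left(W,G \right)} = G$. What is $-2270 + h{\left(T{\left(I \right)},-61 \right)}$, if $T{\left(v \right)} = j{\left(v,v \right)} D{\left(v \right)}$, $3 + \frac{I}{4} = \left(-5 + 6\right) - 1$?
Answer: $-2026$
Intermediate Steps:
$I = -12$ ($I = -12 + 4 \left(\left(-5 + 6\right) - 1\right) = -12 + 4 \left(1 - 1\right) = -12 + 4 \cdot 0 = -12 + 0 = -12$)
$D{\left(R \right)} = 2 R \left(-5 + R\right)$
$T{\left(v \right)} = 2 v^{2} \left(-5 + v\right)$ ($T{\left(v \right)} = v 2 v \left(-5 + v\right) = 2 v^{2} \left(-5 + v\right)$)
$h{\left(r,L \right)} = - 4 L$
$-2270 + h{\left(T{\left(I \right)},-61 \right)} = -2270 - -244 = -2270 + 244 = -2026$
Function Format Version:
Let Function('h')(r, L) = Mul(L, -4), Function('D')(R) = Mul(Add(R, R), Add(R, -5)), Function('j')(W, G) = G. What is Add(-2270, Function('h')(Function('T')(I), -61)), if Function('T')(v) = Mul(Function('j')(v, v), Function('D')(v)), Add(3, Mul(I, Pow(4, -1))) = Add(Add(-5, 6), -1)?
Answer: -2026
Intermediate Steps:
I = -12 (I = Add(-12, Mul(4, Add(Add(-5, 6), -1))) = Add(-12, Mul(4, Add(1, -1))) = Add(-12, Mul(4, 0)) = Add(-12, 0) = -12)
Function('D')(R) = Mul(2, R, Add(-5, R)) (Function('D')(R) = Mul(Mul(2, R), Add(-5, R)) = Mul(2, R, Add(-5, R)))
Function('T')(v) = Mul(2, Pow(v, 2), Add(-5, v)) (Function('T')(v) = Mul(v, Mul(2, v, Add(-5, v))) = Mul(2, Pow(v, 2), Add(-5, v)))
Function('h')(r, L) = Mul(-4, L)
Add(-2270, Function('h')(Function('T')(I), -61)) = Add(-2270, Mul(-4, -61)) = Add(-2270, 244) = -2026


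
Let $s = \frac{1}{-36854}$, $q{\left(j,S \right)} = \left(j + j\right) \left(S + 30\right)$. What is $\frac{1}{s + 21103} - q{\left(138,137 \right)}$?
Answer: $- \frac{35847129325558}{777729961} \approx -46092.0$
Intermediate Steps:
$q{\left(j,S \right)} = 2 j \left(30 + S\right)$
$s = - \frac{1}{36854} \approx -2.7134 \cdot 10^{-5}$
$\frac{1}{s + 21103} - q{\left(138,137 \right)} = \frac{1}{- \frac{1}{36854} + 21103} - 2 \cdot 138 \left(30 + 137\right) = \frac{1}{\frac{777729961}{36854}} - 2 \cdot 138 \cdot 167 = \frac{36854}{777729961} - 46092 = - \frac{35847129325558}{777729961}$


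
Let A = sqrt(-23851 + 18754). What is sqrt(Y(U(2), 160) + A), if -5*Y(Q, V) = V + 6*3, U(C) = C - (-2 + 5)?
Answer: sqrt(-890 + 25*I*sqrt(5097))/5 ≈ 4.6998 + 7.5953*I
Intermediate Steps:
U(C) = -3 + C (U(C) = C - 1*3 = C - 3 = -3 + C)
Y(Q, V) = -18/5 - V/5 (Y(Q, V) = -(V + 6*3)/5 = -(V + 18)/5 = -(18 + V)/5 = -18/5 - V/5)
A = I*sqrt(5097) (A = sqrt(-5097) = I*sqrt(5097) ≈ 71.393*I)
sqrt(Y(U(2), 160) + A) = sqrt((-18/5 - 1/5*160) + I*sqrt(5097)) = sqrt((-18/5 - 32) + I*sqrt(5097)) = sqrt(-178/5 + I*sqrt(5097))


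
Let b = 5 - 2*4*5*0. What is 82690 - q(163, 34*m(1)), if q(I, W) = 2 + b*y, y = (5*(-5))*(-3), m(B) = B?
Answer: 82313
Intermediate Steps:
y = 75 (y = -25*(-3) = 75)
b = 5 (b = 5 - 40*0 = 5 - 2*0 = 5 + 0 = 5)
q(I, W) = 377 (q(I, W) = 2 + 5*75 = 2 + 375 = 377)
82690 - q(163, 34*m(1)) = 82690 - 1*377 = 82690 - 377 = 82313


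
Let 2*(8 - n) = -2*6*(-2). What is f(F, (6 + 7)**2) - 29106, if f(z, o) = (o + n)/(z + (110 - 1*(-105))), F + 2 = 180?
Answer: -3812831/131 ≈ -29106.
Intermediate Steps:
n = -4 (n = 8 - (-2*6)*(-2)/2 = 8 - (-6)*(-2) = 8 - 1/2*24 = 8 - 12 = -4)
F = 178 (F = -2 + 180 = 178)
f(z, o) = (-4 + o)/(215 + z) (f(z, o) = (o - 4)/(z + (110 - 1*(-105))) = (-4 + o)/(z + (110 + 105)) = (-4 + o)/(z + 215) = (-4 + o)/(215 + z))
f(F, (6 + 7)**2) - 29106 = (-4 + (6 + 7)**2)/(215 + 178) - 29106 = (-4 + 13**2)/393 - 29106 = (-4 + 169)/393 - 29106 = (1/393)*165 - 29106 = 55/131 - 29106 = -3812831/131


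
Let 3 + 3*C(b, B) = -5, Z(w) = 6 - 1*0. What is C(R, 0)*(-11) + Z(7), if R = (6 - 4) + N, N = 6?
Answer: 106/3 ≈ 35.333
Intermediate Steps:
Z(w) = 6 (Z(w) = 6 + 0 = 6)
R = 8 (R = (6 - 4) + 6 = 2 + 6 = 8)
C(b, B) = -8/3 (C(b, B) = -1 + (⅓)*(-5) = -1 - 5/3 = -8/3)
C(R, 0)*(-11) + Z(7) = -8/3*(-11) + 6 = 88/3 + 6 = 106/3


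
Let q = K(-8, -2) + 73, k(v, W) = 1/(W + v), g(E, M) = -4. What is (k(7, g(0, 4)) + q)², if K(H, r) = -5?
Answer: 42025/9 ≈ 4669.4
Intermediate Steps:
q = 68 (q = -5 + 73 = 68)
(k(7, g(0, 4)) + q)² = (1/(-4 + 7) + 68)² = (1/3 + 68)² = (⅓ + 68)² = (205/3)² = 42025/9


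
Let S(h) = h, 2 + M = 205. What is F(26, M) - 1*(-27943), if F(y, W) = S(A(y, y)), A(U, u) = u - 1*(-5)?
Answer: 27974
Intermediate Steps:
A(U, u) = 5 + u (A(U, u) = u + 5 = 5 + u)
M = 203 (M = -2 + 205 = 203)
F(y, W) = 5 + y
F(26, M) - 1*(-27943) = (5 + 26) - 1*(-27943) = 31 + 27943 = 27974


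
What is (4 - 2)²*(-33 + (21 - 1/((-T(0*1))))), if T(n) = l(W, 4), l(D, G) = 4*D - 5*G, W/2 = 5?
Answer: -239/5 ≈ -47.800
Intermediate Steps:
W = 10 (W = 2*5 = 10)
l(D, G) = -5*G + 4*D
T(n) = 20 (T(n) = -5*4 + 4*10 = -20 + 40 = 20)
(4 - 2)²*(-33 + (21 - 1/((-T(0*1))))) = (4 - 2)²*(-33 + (21 - 1/((-1*20)))) = 2²*(-33 + (21 - 1/(-20))) = 4*(-33 + (21 - 1*(-1/20))) = 4*(-33 + (21 + 1/20)) = 4*(-33 + 421/20) = 4*(-239/20) = -239/5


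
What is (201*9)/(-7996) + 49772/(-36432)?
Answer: -630275/395802 ≈ -1.5924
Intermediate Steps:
(201*9)/(-7996) + 49772/(-36432) = 1809*(-1/7996) + 49772*(-1/36432) = -1809/7996 - 541/396 = -630275/395802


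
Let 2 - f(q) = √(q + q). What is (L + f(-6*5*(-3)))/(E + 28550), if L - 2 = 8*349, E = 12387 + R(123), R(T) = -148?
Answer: 2796/40789 - 6*√5/40789 ≈ 0.068219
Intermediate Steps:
f(q) = 2 - √2*√q (f(q) = 2 - √(q + q) = 2 - √(2*q) = 2 - √2*√q)
E = 12239 (E = 12387 - 148 = 12239)
L = 2794 (L = 2 + 8*349 = 2 + 2792 = 2794)
(L + f(-6*5*(-3)))/(E + 28550) = (2794 + (2 - √2*√(-6*5*(-3))))/(12239 + 28550) = (2794 + (2 - √2*√(-30*(-3))))/40789 = (2794 + (2 - √2*√90))*(1/40789) = (2794 + (2 - √2*3*√10))*(1/40789) = (2794 + (2 - 6*√5))*(1/40789) = (2796 - 6*√5)*(1/40789) = 2796/40789 - 6*√5/40789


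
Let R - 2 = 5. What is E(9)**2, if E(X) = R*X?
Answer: 3969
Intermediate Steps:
R = 7 (R = 2 + 5 = 7)
E(X) = 7*X
E(9)**2 = (7*9)**2 = 63**2 = 3969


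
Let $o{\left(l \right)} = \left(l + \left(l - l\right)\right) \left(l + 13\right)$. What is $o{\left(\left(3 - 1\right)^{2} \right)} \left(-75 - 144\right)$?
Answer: $-14892$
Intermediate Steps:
$o{\left(l \right)} = l \left(13 + l\right)$ ($o{\left(l \right)} = \left(l + 0\right) \left(13 + l\right) = l \left(13 + l\right)$)
$o{\left(\left(3 - 1\right)^{2} \right)} \left(-75 - 144\right) = \left(3 - 1\right)^{2} \left(13 + \left(3 - 1\right)^{2}\right) \left(-75 - 144\right) = 2^{2} \left(13 + 2^{2}\right) \left(-219\right) = 4 \left(13 + 4\right) \left(-219\right) = 4 \cdot 17 \left(-219\right) = 68 \left(-219\right) = -14892$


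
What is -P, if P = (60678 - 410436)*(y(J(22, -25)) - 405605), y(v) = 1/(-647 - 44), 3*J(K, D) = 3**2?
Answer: -98027743520448/691 ≈ -1.4186e+11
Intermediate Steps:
J(K, D) = 3 (J(K, D) = (1/3)*3**2 = (1/3)*9 = 3)
y(v) = -1/691 (y(v) = 1/(-691) = -1/691)
P = 98027743520448/691 (P = (60678 - 410436)*(-1/691 - 405605) = -349758*(-280273056/691) = 98027743520448/691 ≈ 1.4186e+11)
-P = -1*98027743520448/691 = -98027743520448/691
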